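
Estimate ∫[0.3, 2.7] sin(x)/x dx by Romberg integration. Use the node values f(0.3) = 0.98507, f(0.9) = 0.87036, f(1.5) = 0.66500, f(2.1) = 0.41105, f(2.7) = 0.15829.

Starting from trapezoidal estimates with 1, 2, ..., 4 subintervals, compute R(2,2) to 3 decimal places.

1.520

R(0,0) (trapezoid, 1 panel, h=2.4000): 1.37203
R(1,0) (trapezoid, 2 panels, h=1.2000): 1.48402
R(2,0) (trapezoid, 4 panels, h=0.6000): 1.51085
R(1,1) = 1.48402 + (1.48402 − 1.37203)/3 = 1.52135
R(2,1) = 1.51085 + (1.51085 − 1.48402)/3 = 1.51979
R(2,2) = 1.51979 + (1.51979 − 1.52135)/15 = 1.51969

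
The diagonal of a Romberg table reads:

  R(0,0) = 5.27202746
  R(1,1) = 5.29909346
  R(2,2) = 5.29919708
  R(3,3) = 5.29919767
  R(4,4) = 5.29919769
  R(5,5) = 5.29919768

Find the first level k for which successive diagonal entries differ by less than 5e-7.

|R(1,1) − R(0,0)| = 0.02706600 ≥ 5e-7
|R(2,2) − R(1,1)| = 0.00010362 ≥ 5e-7
|R(3,3) − R(2,2)| = 0.00000059 ≥ 5e-7
|R(4,4) − R(3,3)| = 0.00000002 < 5e-7

k = 4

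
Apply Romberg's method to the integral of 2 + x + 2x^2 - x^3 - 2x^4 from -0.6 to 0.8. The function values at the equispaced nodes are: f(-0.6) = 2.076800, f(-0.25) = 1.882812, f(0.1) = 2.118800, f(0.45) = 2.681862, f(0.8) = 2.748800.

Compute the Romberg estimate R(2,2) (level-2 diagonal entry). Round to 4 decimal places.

3.1932

R(0,0) (trapezoid, 1 panel, h=1.4000): 3.377920
R(1,0) (trapezoid, 2 panels, h=0.7000): 3.172120
R(2,0) (trapezoid, 4 panels, h=0.3500): 3.183696
R(1,1) = 3.172120 + (3.172120 − 3.377920)/3 = 3.103520
R(2,1) = 3.183696 + (3.183696 − 3.172120)/3 = 3.187555
R(2,2) = 3.187555 + (3.187555 − 3.103520)/15 = 3.193157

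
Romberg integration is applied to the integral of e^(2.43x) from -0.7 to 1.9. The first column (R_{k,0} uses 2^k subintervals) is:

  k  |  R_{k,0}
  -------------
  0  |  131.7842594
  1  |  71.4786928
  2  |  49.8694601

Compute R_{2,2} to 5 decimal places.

42.08569

Richardson extrapolation on the trapezoidal column (denominator 4−1=3):
R_{1,1} = (4·71.4786928 − 131.7842594) / 3 = 51.3768373
R_{2,1} = (4·49.8694601 − 71.4786928) / 3 = 42.6663825
R_{2,2} = (16·42.6663825 − 51.3768373) / 15 = 42.0856855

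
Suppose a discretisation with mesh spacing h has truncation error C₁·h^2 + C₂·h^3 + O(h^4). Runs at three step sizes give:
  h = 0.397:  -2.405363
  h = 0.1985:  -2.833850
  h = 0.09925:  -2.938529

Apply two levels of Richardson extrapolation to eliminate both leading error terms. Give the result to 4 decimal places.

-2.9730

First eliminate the h^2 term (factor 2^2 = 4):
  B₁ = (4·(-2.833850) − (-2.405363))/3 = -2.976679
  B₂ = (4·(-2.938529) − (-2.833850))/3 = -2.973422
Then eliminate the h^3 term (factor 2^3 = 8):
  (8·(-2.973422) − (-2.976679))/7 = -2.972957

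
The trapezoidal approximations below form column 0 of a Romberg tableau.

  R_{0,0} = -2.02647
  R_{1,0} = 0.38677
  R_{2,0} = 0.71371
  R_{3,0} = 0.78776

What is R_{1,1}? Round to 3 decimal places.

Richardson extrapolation on the trapezoidal column (denominator 4−1=3):
R_{1,1} = 0.38677 + (0.38677 − (-2.02647))/3 = 1.19118

1.191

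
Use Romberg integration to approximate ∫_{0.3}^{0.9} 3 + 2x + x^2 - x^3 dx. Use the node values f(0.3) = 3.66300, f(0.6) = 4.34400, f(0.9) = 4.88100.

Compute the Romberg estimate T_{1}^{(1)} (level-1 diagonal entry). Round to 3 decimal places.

T_{0}^{(0)} (trapezoid, 1 panel, h=0.6000): 2.56320
T_{1}^{(0)} (trapezoid, 2 panels, h=0.3000): 2.58480
T_{1}^{(1)} = 2.58480 + (2.58480 − 2.56320)/3 = 2.59200

2.592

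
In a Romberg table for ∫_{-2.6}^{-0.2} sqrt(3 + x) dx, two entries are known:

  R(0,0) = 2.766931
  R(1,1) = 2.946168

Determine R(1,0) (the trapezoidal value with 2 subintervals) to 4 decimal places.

2.9014

From R(1,1) = (4·R(1,0) − R(0,0))/3, solve for R(1,0):
4·R(1,0) = 3·2.946168 + 2.766931 = 11.605435
R(1,0) = 2.901359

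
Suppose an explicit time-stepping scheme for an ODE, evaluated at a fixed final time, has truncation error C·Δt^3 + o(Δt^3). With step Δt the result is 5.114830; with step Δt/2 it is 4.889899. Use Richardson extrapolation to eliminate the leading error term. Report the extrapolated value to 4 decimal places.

4.8578

Extrapolated value = (8·A(Δt/2) − A(Δt)) / (8 − 1)
= (8·4.889899 − 5.114830) / 7
= 34.004362 / 7 = 4.857766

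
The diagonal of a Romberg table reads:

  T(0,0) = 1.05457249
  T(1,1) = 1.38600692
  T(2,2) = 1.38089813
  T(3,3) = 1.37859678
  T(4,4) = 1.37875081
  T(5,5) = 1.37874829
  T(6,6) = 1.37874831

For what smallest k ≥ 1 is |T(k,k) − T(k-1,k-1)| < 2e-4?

|T(1,1) − T(0,0)| = 0.33143443 ≥ 2e-4
|T(2,2) − T(1,1)| = 0.00510879 ≥ 2e-4
|T(3,3) − T(2,2)| = 0.00230135 ≥ 2e-4
|T(4,4) − T(3,3)| = 0.00015403 < 2e-4

k = 4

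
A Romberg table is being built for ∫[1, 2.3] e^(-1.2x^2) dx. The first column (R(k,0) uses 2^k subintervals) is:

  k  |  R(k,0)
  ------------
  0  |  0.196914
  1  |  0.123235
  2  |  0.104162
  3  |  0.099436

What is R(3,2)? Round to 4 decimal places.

Richardson extrapolation on the trapezoidal column (denominator 4−1=3):
R(2,1) = (4·0.104162 − 0.123235) / 3 = 0.097804
R(3,1) = 0.099436 + (0.099436 − 0.104162)/3 = 0.097861
R(3,2) = (16·0.097861 − 0.097804) / 15 = 0.097865
(Column j=1 coincides with Simpson's rule on the same nodes.)

0.0979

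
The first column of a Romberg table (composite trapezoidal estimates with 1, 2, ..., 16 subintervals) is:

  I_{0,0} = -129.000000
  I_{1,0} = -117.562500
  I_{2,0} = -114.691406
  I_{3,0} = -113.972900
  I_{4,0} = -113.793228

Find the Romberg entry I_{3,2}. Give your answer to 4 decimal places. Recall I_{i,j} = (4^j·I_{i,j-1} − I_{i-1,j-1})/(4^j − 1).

Richardson extrapolation on the trapezoidal column (denominator 4−1=3):
I_{2,1} = (4·(-114.691406) − (-117.562500)) / 3 = -113.734375
I_{3,1} = (4·(-113.972900) − (-114.691406)) / 3 = -113.733398
I_{3,2} = -113.733398 + (-113.733398 − (-113.734375))/15 = -113.733333

-113.7333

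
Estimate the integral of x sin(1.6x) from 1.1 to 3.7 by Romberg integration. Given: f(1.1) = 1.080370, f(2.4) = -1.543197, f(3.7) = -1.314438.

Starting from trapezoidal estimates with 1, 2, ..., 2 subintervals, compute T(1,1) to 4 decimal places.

T(0,0) (trapezoid, 1 panel, h=2.6000): -0.304288
T(1,0) (trapezoid, 2 panels, h=1.3000): -2.158300
T(1,1) = -2.158300 + (-2.158300 − (-0.304288))/3 = -2.776304

-2.7763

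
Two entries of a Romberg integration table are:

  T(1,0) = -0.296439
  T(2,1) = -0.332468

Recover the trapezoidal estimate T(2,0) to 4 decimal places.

-0.3235

From T(2,1) = (4·T(2,0) − T(1,0))/3, solve for T(2,0):
4·T(2,0) = 3·(-0.332468) + (-0.296439) = -1.293843
T(2,0) = -0.323461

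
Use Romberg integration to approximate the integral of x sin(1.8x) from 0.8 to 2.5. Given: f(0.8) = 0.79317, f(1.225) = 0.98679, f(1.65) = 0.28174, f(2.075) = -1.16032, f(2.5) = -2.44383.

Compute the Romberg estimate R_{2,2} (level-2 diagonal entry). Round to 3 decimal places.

-0.259

R_{0,0} (trapezoid, 1 panel, h=1.7000): -1.40306
R_{1,0} (trapezoid, 2 panels, h=0.8500): -0.46205
R_{2,0} (trapezoid, 4 panels, h=0.4250): -0.30478
R_{1,1} = -0.46205 + (-0.46205 − (-1.40306))/3 = -0.14838
R_{2,1} = -0.30478 + (-0.30478 − (-0.46205))/3 = -0.25236
R_{2,2} = -0.25236 + (-0.25236 − (-0.14838))/15 = -0.25929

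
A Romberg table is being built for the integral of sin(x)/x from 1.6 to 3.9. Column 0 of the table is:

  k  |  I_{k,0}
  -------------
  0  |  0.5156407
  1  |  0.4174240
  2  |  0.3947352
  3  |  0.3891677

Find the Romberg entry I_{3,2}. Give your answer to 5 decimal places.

Richardson extrapolation on the trapezoidal column (denominator 4−1=3):
I_{2,1} = (4·0.3947352 − 0.4174240) / 3 = 0.3871723
I_{3,1} = (4·0.3891677 − 0.3947352) / 3 = 0.3873119
I_{3,2} = 0.3873119 + (0.3873119 − 0.3871723)/15 = 0.3873212
(Column j=1 coincides with Simpson's rule on the same nodes.)

0.38732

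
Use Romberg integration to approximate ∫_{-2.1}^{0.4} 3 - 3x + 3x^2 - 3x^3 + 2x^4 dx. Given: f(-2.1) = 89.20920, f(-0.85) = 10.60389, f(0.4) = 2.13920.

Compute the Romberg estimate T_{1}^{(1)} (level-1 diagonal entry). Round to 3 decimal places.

55.735

T_{0}^{(0)} (trapezoid, 1 panel, h=2.5000): 114.18550
T_{1}^{(0)} (trapezoid, 2 panels, h=1.2500): 70.34761
T_{1}^{(1)} = 70.34761 + (70.34761 − 114.18550)/3 = 55.73498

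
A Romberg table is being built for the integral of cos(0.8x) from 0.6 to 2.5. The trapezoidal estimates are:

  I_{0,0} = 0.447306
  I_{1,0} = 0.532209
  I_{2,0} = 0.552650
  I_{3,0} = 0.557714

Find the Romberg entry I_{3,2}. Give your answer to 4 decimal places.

I_{2,1} = (4·0.552650 − 0.532209) / 3 = 0.559464
I_{3,1} = 0.557714 + (0.557714 − 0.552650)/3 = 0.559402
I_{3,2} = (16·0.559402 − 0.559464) / 15 = 0.559398

0.5594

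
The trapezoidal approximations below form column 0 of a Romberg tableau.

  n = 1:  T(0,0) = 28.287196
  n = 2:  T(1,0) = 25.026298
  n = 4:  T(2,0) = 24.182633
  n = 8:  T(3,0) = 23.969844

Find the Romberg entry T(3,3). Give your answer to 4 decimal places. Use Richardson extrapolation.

23.8987

Richardson extrapolation on the trapezoidal column (denominator 4−1=3):
T(1,1) = (4·25.026298 − 28.287196) / 3 = 23.939332
T(2,1) = (4·24.182633 − 25.026298) / 3 = 23.901411
T(3,1) = (4·23.969844 − 24.182633) / 3 = 23.898914
T(2,2) = 23.901411 + (23.901411 − 23.939332)/15 = 23.898883
T(3,2) = (16·23.898914 − 23.901411) / 15 = 23.898748
T(3,3) = 23.898748 + (23.898748 − 23.898883)/63 = 23.898746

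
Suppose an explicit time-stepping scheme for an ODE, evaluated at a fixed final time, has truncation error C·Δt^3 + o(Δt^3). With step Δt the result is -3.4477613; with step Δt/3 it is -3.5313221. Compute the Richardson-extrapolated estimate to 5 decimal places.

Extrapolated value = (27·A(Δt/3) − A(Δt)) / (27 − 1)
= (27·(-3.5313221) − (-3.4477613)) / 26
= -91.8979354 / 26 = -3.5345360

-3.53454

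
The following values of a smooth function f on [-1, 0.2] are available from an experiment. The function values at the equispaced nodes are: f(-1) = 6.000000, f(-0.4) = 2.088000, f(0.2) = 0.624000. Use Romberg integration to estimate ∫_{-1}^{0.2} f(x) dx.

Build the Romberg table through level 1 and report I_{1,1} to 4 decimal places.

2.9952

I_{0,0} (trapezoid, 1 panel, h=1.2000): 3.974400
I_{1,0} (trapezoid, 2 panels, h=0.6000): 3.240000
I_{1,1} = 3.240000 + (3.240000 − 3.974400)/3 = 2.995200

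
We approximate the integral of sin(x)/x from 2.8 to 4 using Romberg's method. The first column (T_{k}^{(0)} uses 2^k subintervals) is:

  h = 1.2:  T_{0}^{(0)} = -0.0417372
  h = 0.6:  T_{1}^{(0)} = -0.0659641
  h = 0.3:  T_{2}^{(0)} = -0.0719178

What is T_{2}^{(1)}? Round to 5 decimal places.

Richardson extrapolation on the trapezoidal column (denominator 4−1=3):
T_{2}^{(1)} = -0.0719178 + (-0.0719178 − (-0.0659641))/3 = -0.0739024
(Column j=1 coincides with Simpson's rule on the same nodes.)

-0.07390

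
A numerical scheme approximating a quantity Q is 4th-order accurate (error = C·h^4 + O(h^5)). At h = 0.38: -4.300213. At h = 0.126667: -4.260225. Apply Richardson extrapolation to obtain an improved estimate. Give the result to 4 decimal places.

-4.2597

The leading error scales as h^4; refining by a factor of 3 reduces it by 3^4 = 81.
Extrapolated value = (81·A(h/3) − A(h)) / (81 − 1)
= (81·(-4.260225) − (-4.300213)) / 80
= -340.778012 / 80 = -4.259725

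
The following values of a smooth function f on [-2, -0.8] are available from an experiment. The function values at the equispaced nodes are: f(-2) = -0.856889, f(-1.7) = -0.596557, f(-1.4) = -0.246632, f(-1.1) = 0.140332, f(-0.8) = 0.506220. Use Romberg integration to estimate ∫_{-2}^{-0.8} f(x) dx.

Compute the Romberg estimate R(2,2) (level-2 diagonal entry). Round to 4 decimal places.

-0.2668

R(0,0) (trapezoid, 1 panel, h=1.2000): -0.210401
R(1,0) (trapezoid, 2 panels, h=0.6000): -0.253180
R(2,0) (trapezoid, 4 panels, h=0.3000): -0.263457
R(1,1) = -0.253180 + (-0.253180 − (-0.210401))/3 = -0.267440
R(2,1) = -0.263457 + (-0.263457 − (-0.253180))/3 = -0.266883
R(2,2) = -0.266883 + (-0.266883 − (-0.267440))/15 = -0.266846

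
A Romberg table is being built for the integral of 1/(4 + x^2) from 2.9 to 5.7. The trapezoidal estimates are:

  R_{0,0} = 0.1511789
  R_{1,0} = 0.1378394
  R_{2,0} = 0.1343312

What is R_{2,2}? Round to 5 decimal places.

0.13315

Richardson extrapolation on the trapezoidal column (denominator 4−1=3):
R_{1,1} = 0.1378394 + (0.1378394 − 0.1511789)/3 = 0.1333929
R_{2,1} = (4·0.1343312 − 0.1378394) / 3 = 0.1331618
R_{2,2} = (16·0.1331618 − 0.1333929) / 15 = 0.1331464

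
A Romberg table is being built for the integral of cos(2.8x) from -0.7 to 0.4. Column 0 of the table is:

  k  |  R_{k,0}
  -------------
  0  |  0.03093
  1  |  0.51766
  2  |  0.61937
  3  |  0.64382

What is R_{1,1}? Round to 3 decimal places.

0.680

Richardson extrapolation on the trapezoidal column (denominator 4−1=3):
R_{1,1} = 0.51766 + (0.51766 − 0.03093)/3 = 0.67990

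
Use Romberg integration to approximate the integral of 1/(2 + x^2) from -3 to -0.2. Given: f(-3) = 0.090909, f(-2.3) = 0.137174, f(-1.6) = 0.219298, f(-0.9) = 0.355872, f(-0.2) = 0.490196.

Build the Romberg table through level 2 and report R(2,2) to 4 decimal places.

0.6993

R(0,0) (trapezoid, 1 panel, h=2.8000): 0.813547
R(1,0) (trapezoid, 2 panels, h=1.4000): 0.713791
R(2,0) (trapezoid, 4 panels, h=0.7000): 0.702028
R(1,1) = 0.713791 + (0.713791 − 0.813547)/3 = 0.680539
R(2,1) = 0.702028 + (0.702028 − 0.713791)/3 = 0.698107
R(2,2) = 0.698107 + (0.698107 − 0.680539)/15 = 0.699278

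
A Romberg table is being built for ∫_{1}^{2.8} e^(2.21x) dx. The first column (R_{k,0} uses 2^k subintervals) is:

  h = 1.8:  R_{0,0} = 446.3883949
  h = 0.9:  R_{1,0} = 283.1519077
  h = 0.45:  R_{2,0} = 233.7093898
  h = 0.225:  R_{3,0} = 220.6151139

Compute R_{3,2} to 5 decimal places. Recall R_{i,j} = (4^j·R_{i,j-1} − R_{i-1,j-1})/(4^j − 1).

216.18514

Richardson extrapolation on the trapezoidal column (denominator 4−1=3):
R_{2,1} = (4·233.7093898 − 283.1519077) / 3 = 217.2285505
R_{3,1} = (4·220.6151139 − 233.7093898) / 3 = 216.2503553
R_{3,2} = 216.2503553 + (216.2503553 − 217.2285505)/15 = 216.1851423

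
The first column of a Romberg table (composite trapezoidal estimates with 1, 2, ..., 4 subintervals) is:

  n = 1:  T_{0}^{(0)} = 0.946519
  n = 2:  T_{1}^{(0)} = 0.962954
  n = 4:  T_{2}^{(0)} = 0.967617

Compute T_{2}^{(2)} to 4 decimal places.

0.9692

Richardson extrapolation on the trapezoidal column (denominator 4−1=3):
T_{1}^{(1)} = (4·0.962954 − 0.946519) / 3 = 0.968432
T_{2}^{(1)} = 0.967617 + (0.967617 − 0.962954)/3 = 0.969171
T_{2}^{(2)} = 0.969171 + (0.969171 − 0.968432)/15 = 0.969220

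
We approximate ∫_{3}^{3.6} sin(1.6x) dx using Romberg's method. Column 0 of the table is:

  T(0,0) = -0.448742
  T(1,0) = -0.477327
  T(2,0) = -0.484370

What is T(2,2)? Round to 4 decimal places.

-0.4867

Richardson extrapolation on the trapezoidal column (denominator 4−1=3):
T(1,1) = -0.477327 + (-0.477327 − (-0.448742))/3 = -0.486855
T(2,1) = -0.484370 + (-0.484370 − (-0.477327))/3 = -0.486718
T(2,2) = -0.486718 + (-0.486718 − (-0.486855))/15 = -0.486709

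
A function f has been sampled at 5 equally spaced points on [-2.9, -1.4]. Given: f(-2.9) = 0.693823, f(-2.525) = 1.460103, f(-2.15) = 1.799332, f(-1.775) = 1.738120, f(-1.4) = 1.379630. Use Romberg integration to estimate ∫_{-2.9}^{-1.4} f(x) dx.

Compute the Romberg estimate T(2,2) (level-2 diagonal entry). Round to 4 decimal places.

2.3075

T(0,0) (trapezoid, 1 panel, h=1.5000): 1.555090
T(1,0) (trapezoid, 2 panels, h=0.7500): 2.127044
T(2,0) (trapezoid, 4 panels, h=0.3750): 2.262856
T(1,1) = 2.127044 + (2.127044 − 1.555090)/3 = 2.317695
T(2,1) = 2.262856 + (2.262856 − 2.127044)/3 = 2.308127
T(2,2) = 2.308127 + (2.308127 − 2.317695)/15 = 2.307489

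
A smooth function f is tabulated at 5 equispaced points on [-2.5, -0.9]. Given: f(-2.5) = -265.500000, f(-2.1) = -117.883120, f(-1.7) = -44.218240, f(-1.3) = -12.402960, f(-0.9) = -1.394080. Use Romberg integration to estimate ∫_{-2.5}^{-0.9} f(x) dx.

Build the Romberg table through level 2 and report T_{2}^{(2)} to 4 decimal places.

T_{0}^{(0)} (trapezoid, 1 panel, h=1.6000): -213.515264
T_{1}^{(0)} (trapezoid, 2 panels, h=0.8000): -142.132224
T_{2}^{(0)} (trapezoid, 4 panels, h=0.4000): -123.180544
T_{1}^{(1)} = -142.132224 + (-142.132224 − (-213.515264))/3 = -118.337877
T_{2}^{(1)} = -123.180544 + (-123.180544 − (-142.132224))/3 = -116.863317
T_{2}^{(2)} = -116.863317 + (-116.863317 − (-118.337877))/15 = -116.765013

-116.7650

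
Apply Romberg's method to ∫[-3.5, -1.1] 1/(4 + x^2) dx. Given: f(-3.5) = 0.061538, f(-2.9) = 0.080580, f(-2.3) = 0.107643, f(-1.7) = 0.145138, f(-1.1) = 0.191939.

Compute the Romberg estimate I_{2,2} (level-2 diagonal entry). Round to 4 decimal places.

I_{0,0} (trapezoid, 1 panel, h=2.4000): 0.304172
I_{1,0} (trapezoid, 2 panels, h=1.2000): 0.281258
I_{2,0} (trapezoid, 4 panels, h=0.6000): 0.276060
I_{1,1} = 0.281258 + (0.281258 − 0.304172)/3 = 0.273620
I_{2,1} = 0.276060 + (0.276060 − 0.281258)/3 = 0.274327
I_{2,2} = 0.274327 + (0.274327 − 0.273620)/15 = 0.274374

0.2744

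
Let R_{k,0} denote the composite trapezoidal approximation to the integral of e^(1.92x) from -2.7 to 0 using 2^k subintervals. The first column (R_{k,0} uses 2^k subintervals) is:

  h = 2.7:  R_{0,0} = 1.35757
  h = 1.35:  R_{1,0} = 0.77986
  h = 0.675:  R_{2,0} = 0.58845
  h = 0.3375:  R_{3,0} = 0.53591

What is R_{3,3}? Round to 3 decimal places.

Richardson extrapolation on the trapezoidal column (denominator 4−1=3):
R_{1,1} = 0.77986 + (0.77986 − 1.35757)/3 = 0.58729
R_{2,1} = (4·0.58845 − 0.77986) / 3 = 0.52465
R_{3,1} = 0.53591 + (0.53591 − 0.58845)/3 = 0.51840
R_{2,2} = 0.52465 + (0.52465 − 0.58729)/15 = 0.52047
R_{3,2} = (16·0.51840 − 0.52465) / 15 = 0.51798
R_{3,3} = (64·0.51798 − 0.52047) / 63 = 0.51794

0.518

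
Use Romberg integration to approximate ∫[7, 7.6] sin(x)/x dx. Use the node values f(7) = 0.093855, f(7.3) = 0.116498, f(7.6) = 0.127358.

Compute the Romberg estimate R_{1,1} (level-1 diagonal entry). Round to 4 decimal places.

0.0687

R_{0,0} (trapezoid, 1 panel, h=0.6000): 0.066364
R_{1,0} (trapezoid, 2 panels, h=0.3000): 0.068131
R_{1,1} = 0.068131 + (0.068131 − 0.066364)/3 = 0.068720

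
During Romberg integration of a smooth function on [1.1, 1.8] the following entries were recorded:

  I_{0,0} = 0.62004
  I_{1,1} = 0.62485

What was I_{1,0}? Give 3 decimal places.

From I_{1,1} = (4·I_{1,0} − I_{0,0})/3, solve for I_{1,0}:
4·I_{1,0} = 3·0.62485 + 0.62004 = 2.49459
I_{1,0} = 0.62365

0.624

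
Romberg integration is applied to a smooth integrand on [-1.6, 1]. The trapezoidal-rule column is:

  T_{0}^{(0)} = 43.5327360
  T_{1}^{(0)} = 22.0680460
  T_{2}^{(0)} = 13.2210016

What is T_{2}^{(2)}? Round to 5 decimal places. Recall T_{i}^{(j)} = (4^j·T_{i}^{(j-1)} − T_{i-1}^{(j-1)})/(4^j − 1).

9.96258

T_{1}^{(1)} = 22.0680460 + (22.0680460 − 43.5327360)/3 = 14.9131493
T_{2}^{(1)} = 13.2210016 + (13.2210016 − 22.0680460)/3 = 10.2719868
T_{2}^{(2)} = 10.2719868 + (10.2719868 − 14.9131493)/15 = 9.9625760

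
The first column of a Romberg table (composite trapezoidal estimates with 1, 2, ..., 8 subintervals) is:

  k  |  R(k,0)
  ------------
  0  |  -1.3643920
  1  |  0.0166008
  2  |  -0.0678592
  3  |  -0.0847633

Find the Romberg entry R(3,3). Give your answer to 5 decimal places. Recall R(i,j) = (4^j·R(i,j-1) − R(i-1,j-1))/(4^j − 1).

R(1,1) = (4·0.0166008 − (-1.3643920)) / 3 = 0.4769317
R(2,1) = -0.0678592 + (-0.0678592 − 0.0166008)/3 = -0.0960125
R(3,1) = (4·(-0.0847633) − (-0.0678592)) / 3 = -0.0903980
R(2,2) = -0.0960125 + (-0.0960125 − 0.4769317)/15 = -0.1342088
R(3,2) = (16·(-0.0903980) − (-0.0960125)) / 15 = -0.0900237
R(3,3) = (64·(-0.0900237) − (-0.1342088)) / 63 = -0.0893223
(Column j=1 coincides with Simpson's rule on the same nodes.)

-0.08932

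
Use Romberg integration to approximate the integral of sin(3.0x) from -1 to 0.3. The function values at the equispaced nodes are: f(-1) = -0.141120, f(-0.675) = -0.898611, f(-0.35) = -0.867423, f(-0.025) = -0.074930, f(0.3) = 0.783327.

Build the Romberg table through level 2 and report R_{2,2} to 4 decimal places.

R_{0,0} (trapezoid, 1 panel, h=1.3000): 0.417435
R_{1,0} (trapezoid, 2 panels, h=0.6500): -0.355108
R_{2,0} (trapezoid, 4 panels, h=0.3250): -0.493955
R_{1,1} = -0.355108 + (-0.355108 − 0.417435)/3 = -0.612622
R_{2,1} = -0.493955 + (-0.493955 − (-0.355108))/3 = -0.540237
R_{2,2} = -0.540237 + (-0.540237 − (-0.612622))/15 = -0.535411

-0.5354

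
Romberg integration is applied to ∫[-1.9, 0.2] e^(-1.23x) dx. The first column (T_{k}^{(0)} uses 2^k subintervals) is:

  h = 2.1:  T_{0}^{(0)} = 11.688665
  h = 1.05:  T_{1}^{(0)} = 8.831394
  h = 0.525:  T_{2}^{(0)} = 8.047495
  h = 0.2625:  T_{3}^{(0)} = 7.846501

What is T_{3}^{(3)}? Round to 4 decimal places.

Richardson extrapolation on the trapezoidal column (denominator 4−1=3):
T_{1}^{(1)} = 8.831394 + (8.831394 − 11.688665)/3 = 7.878970
T_{2}^{(1)} = (4·8.047495 − 8.831394) / 3 = 7.786195
T_{3}^{(1)} = 7.846501 + (7.846501 − 8.047495)/3 = 7.779503
T_{2}^{(2)} = (16·7.786195 − 7.878970) / 15 = 7.780010
T_{3}^{(2)} = (16·7.779503 − 7.786195) / 15 = 7.779057
T_{3}^{(3)} = (64·7.779057 − 7.780010) / 63 = 7.779042

7.7790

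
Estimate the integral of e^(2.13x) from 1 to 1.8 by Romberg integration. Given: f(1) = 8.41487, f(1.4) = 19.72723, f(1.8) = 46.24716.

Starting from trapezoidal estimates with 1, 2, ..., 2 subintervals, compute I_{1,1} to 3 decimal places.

I_{0,0} (trapezoid, 1 panel, h=0.8000): 21.86481
I_{1,0} (trapezoid, 2 panels, h=0.4000): 18.82330
I_{1,1} = 18.82330 + (18.82330 − 21.86481)/3 = 17.80946

17.809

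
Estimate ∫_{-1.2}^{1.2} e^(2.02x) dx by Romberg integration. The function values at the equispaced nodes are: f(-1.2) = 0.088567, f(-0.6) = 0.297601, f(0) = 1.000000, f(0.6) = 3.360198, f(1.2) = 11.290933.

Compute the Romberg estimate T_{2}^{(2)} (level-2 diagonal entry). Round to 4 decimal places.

T_{0}^{(0)} (trapezoid, 1 panel, h=2.4000): 13.655400
T_{1}^{(0)} (trapezoid, 2 panels, h=1.2000): 8.027700
T_{2}^{(0)} (trapezoid, 4 panels, h=0.6000): 6.208529
T_{1}^{(1)} = 8.027700 + (8.027700 − 13.655400)/3 = 6.151800
T_{2}^{(1)} = 6.208529 + (6.208529 − 8.027700)/3 = 5.602139
T_{2}^{(2)} = 5.602139 + (5.602139 − 6.151800)/15 = 5.565495

5.5655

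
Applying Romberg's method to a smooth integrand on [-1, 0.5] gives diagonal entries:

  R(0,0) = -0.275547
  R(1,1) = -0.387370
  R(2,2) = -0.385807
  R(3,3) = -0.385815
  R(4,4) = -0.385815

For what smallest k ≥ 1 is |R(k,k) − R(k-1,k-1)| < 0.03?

|R(1,1) − R(0,0)| = 0.111823 ≥ 0.03
|R(2,2) − R(1,1)| = 0.001563 < 0.03

k = 2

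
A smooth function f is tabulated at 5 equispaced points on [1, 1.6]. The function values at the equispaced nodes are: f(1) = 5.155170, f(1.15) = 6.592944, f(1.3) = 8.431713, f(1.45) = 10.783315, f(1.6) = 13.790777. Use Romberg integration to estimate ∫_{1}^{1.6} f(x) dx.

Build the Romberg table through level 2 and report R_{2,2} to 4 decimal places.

R_{0,0} (trapezoid, 1 panel, h=0.6000): 5.683784
R_{1,0} (trapezoid, 2 panels, h=0.3000): 5.371406
R_{2,0} (trapezoid, 4 panels, h=0.1500): 5.292142
R_{1,1} = 5.371406 + (5.371406 − 5.683784)/3 = 5.267280
R_{2,1} = 5.292142 + (5.292142 − 5.371406)/3 = 5.265721
R_{2,2} = 5.265721 + (5.265721 − 5.267280)/15 = 5.265617

5.2656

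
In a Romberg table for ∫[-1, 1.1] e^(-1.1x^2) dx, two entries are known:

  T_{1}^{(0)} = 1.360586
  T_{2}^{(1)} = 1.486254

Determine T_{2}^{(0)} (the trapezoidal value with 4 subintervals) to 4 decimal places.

From T_{2}^{(1)} = (4·T_{2}^{(0)} − T_{1}^{(0)})/3, solve for T_{2}^{(0)}:
4·T_{2}^{(0)} = 3·1.486254 + 1.360586 = 5.819348
T_{2}^{(0)} = 1.454837

1.4548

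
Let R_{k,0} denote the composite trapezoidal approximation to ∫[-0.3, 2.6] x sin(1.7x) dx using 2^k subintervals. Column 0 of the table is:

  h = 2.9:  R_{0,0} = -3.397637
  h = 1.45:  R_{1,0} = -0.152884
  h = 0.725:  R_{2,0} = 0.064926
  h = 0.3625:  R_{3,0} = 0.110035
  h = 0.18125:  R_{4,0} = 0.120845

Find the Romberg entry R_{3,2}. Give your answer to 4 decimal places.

0.1242

Richardson extrapolation on the trapezoidal column (denominator 4−1=3):
R_{2,1} = (4·0.064926 − (-0.152884)) / 3 = 0.137529
R_{3,1} = 0.110035 + (0.110035 − 0.064926)/3 = 0.125071
R_{3,2} = 0.125071 + (0.125071 − 0.137529)/15 = 0.124240
(Column j=1 coincides with Simpson's rule on the same nodes.)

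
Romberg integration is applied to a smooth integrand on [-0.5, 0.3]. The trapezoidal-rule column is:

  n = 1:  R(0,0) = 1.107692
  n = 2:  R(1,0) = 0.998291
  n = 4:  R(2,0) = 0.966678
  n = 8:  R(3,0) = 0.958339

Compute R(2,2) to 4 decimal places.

Richardson extrapolation on the trapezoidal column (denominator 4−1=3):
R(1,1) = (4·0.998291 − 1.107692) / 3 = 0.961824
R(2,1) = (4·0.966678 − 0.998291) / 3 = 0.956140
R(2,2) = (16·0.956140 − 0.961824) / 15 = 0.955761

0.9558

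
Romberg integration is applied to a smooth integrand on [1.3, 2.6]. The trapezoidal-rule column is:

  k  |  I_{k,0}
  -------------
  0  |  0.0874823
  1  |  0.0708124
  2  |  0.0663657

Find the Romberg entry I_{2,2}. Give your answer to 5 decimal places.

0.06486

Richardson extrapolation on the trapezoidal column (denominator 4−1=3):
I_{1,1} = (4·0.0708124 − 0.0874823) / 3 = 0.0652558
I_{2,1} = (4·0.0663657 − 0.0708124) / 3 = 0.0648835
I_{2,2} = 0.0648835 + (0.0648835 − 0.0652558)/15 = 0.0648587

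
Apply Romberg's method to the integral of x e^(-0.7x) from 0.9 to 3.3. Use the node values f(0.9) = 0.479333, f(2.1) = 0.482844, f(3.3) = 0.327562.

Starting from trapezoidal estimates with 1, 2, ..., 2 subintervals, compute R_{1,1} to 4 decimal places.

R_{0,0} (trapezoid, 1 panel, h=2.4000): 0.968274
R_{1,0} (trapezoid, 2 panels, h=1.2000): 1.063550
R_{1,1} = 1.063550 + (1.063550 − 0.968274)/3 = 1.095309

1.0953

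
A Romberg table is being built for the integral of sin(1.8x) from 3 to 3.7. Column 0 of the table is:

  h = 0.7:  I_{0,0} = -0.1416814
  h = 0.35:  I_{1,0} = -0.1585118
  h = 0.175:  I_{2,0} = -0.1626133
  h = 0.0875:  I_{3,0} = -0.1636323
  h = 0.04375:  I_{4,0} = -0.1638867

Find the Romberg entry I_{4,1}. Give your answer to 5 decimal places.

I_{4,1} = (4·(-0.1638867) − (-0.1636323)) / 3 = -0.1639715

-0.16397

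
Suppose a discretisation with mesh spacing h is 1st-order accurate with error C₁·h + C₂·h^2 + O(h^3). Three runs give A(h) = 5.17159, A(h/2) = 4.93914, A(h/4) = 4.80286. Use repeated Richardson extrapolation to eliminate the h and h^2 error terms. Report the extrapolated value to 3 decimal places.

4.653

First eliminate the h term (factor 2^1 = 2):
  B₁ = (2·4.93914 − 5.17159)/1 = 4.70669
  B₂ = (2·4.80286 − 4.93914)/1 = 4.66658
Then eliminate the h^2 term (factor 2^2 = 4):
  (4·4.66658 − 4.70669)/3 = 4.65321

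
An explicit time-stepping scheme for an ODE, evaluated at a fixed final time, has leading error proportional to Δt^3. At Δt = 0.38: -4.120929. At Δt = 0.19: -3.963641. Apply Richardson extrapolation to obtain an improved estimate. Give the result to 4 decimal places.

-3.9412

The leading error scales as Δt^3; refining by a factor of 2 reduces it by 2^3 = 8.
Extrapolated value = (8·A(Δt/2) − A(Δt)) / (8 − 1)
= (8·(-3.963641) − (-4.120929)) / 7
= -27.588199 / 7 = -3.941171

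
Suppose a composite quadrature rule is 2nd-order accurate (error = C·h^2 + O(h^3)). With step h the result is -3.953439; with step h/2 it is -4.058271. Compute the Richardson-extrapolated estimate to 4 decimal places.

Extrapolated value = (4·A(h/2) − A(h)) / (4 − 1)
= (4·(-4.058271) − (-3.953439)) / 3
= -12.279645 / 3 = -4.093215

-4.0932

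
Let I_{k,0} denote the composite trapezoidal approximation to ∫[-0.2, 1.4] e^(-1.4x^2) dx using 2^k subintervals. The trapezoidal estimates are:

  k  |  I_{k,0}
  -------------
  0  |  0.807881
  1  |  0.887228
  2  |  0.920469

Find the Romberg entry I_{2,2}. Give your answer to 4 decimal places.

I_{1,1} = 0.887228 + (0.887228 − 0.807881)/3 = 0.913677
I_{2,1} = 0.920469 + (0.920469 − 0.887228)/3 = 0.931549
I_{2,2} = (16·0.931549 − 0.913677) / 15 = 0.932740

0.9327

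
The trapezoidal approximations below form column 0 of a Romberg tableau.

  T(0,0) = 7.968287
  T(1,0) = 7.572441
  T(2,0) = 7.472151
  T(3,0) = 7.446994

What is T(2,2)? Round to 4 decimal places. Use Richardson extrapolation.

7.4386

Richardson extrapolation on the trapezoidal column (denominator 4−1=3):
T(1,1) = 7.572441 + (7.572441 − 7.968287)/3 = 7.440492
T(2,1) = 7.472151 + (7.472151 − 7.572441)/3 = 7.438721
T(2,2) = (16·7.438721 − 7.440492) / 15 = 7.438603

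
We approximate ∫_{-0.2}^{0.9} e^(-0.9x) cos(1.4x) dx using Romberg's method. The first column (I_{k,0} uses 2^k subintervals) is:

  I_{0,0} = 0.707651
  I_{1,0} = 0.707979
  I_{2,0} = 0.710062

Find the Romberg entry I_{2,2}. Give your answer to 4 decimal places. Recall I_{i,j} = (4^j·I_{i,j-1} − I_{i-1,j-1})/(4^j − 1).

I_{1,1} = 0.707979 + (0.707979 − 0.707651)/3 = 0.708088
I_{2,1} = (4·0.710062 − 0.707979) / 3 = 0.710756
I_{2,2} = (16·0.710756 − 0.708088) / 15 = 0.710934

0.7109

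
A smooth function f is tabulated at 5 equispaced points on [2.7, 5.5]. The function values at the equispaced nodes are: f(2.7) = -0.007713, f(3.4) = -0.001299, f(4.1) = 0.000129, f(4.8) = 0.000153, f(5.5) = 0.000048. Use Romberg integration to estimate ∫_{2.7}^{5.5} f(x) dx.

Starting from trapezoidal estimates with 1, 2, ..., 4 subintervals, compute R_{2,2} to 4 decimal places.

R_{0,0} (trapezoid, 1 panel, h=2.8000): -0.010731
R_{1,0} (trapezoid, 2 panels, h=1.4000): -0.005185
R_{2,0} (trapezoid, 4 panels, h=0.7000): -0.003395
R_{1,1} = -0.005185 + (-0.005185 − (-0.010731))/3 = -0.003336
R_{2,1} = -0.003395 + (-0.003395 − (-0.005185))/3 = -0.002798
R_{2,2} = -0.002798 + (-0.002798 − (-0.003336))/15 = -0.002762

-0.0028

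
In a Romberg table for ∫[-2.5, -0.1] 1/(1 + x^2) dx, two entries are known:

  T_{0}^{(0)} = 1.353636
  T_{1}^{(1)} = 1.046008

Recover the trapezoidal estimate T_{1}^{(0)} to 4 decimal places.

From T_{1}^{(1)} = (4·T_{1}^{(0)} − T_{0}^{(0)})/3, solve for T_{1}^{(0)}:
4·T_{1}^{(0)} = 3·1.046008 + 1.353636 = 4.491660
T_{1}^{(0)} = 1.122915

1.1229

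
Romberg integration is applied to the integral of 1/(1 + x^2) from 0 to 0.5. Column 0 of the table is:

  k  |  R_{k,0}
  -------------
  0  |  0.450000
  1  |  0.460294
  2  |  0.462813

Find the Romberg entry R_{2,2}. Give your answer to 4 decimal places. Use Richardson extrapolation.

Richardson extrapolation on the trapezoidal column (denominator 4−1=3):
R_{1,1} = 0.460294 + (0.460294 − 0.450000)/3 = 0.463725
R_{2,1} = 0.462813 + (0.462813 − 0.460294)/3 = 0.463653
R_{2,2} = 0.463653 + (0.463653 − 0.463725)/15 = 0.463648

0.4636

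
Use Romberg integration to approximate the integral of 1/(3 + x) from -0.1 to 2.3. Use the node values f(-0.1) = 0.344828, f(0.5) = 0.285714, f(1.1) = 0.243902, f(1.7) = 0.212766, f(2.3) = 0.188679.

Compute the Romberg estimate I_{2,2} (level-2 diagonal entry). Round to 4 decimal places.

0.6030

I_{0,0} (trapezoid, 1 panel, h=2.4000): 0.640208
I_{1,0} (trapezoid, 2 panels, h=1.2000): 0.612787
I_{2,0} (trapezoid, 4 panels, h=0.6000): 0.605481
I_{1,1} = 0.612787 + (0.612787 − 0.640208)/3 = 0.603647
I_{2,1} = 0.605481 + (0.605481 − 0.612787)/3 = 0.603046
I_{2,2} = 0.603046 + (0.603046 − 0.603647)/15 = 0.603006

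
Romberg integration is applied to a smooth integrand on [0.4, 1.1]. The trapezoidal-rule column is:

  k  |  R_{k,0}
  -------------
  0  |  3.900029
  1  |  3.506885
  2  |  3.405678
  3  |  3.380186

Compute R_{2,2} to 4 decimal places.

3.3717

Richardson extrapolation on the trapezoidal column (denominator 4−1=3):
R_{1,1} = (4·3.506885 − 3.900029) / 3 = 3.375837
R_{2,1} = (4·3.405678 − 3.506885) / 3 = 3.371942
R_{2,2} = (16·3.371942 − 3.375837) / 15 = 3.371682
(Column j=1 coincides with Simpson's rule on the same nodes.)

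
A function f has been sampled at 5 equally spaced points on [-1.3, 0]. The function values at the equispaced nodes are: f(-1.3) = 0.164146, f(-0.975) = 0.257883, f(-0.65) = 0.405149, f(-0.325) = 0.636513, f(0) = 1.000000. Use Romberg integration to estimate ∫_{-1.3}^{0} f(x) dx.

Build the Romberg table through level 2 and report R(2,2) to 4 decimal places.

R(0,0) (trapezoid, 1 panel, h=1.3000): 0.756695
R(1,0) (trapezoid, 2 panels, h=0.6500): 0.641694
R(2,0) (trapezoid, 4 panels, h=0.3250): 0.611526
R(1,1) = 0.641694 + (0.641694 − 0.756695)/3 = 0.603360
R(2,1) = 0.611526 + (0.611526 − 0.641694)/3 = 0.601470
R(2,2) = 0.601470 + (0.601470 − 0.603360)/15 = 0.601344

0.6013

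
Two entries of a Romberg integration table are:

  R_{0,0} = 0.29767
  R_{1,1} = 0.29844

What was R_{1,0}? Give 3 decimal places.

From R_{1,1} = (4·R_{1,0} − R_{0,0})/3, solve for R_{1,0}:
4·R_{1,0} = 3·0.29844 + 0.29767 = 1.19299
R_{1,0} = 0.29825

0.298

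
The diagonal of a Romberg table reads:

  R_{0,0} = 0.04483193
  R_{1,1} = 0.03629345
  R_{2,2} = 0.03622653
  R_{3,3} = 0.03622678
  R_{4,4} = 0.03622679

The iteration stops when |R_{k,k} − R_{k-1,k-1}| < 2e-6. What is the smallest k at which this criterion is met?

k = 3

|R_{1,1} − R_{0,0}| = 0.00853848 ≥ 2e-6
|R_{2,2} − R_{1,1}| = 0.00006692 ≥ 2e-6
|R_{3,3} − R_{2,2}| = 0.00000025 < 2e-6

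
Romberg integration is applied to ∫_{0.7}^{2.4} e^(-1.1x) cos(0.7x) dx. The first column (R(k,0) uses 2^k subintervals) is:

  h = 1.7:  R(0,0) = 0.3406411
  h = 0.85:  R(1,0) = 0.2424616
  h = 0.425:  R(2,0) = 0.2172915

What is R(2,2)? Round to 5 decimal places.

0.20885

Richardson extrapolation on the trapezoidal column (denominator 4−1=3):
R(1,1) = (4·0.2424616 − 0.3406411) / 3 = 0.2097351
R(2,1) = 0.2172915 + (0.2172915 − 0.2424616)/3 = 0.2089015
R(2,2) = 0.2089015 + (0.2089015 − 0.2097351)/15 = 0.2088459
(Column j=1 coincides with Simpson's rule on the same nodes.)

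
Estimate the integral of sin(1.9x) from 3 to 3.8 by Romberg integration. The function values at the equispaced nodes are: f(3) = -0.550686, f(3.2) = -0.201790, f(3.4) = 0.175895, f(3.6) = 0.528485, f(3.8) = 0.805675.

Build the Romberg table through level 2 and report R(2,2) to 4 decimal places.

0.1276

R(0,0) (trapezoid, 1 panel, h=0.8000): 0.101996
R(1,0) (trapezoid, 2 panels, h=0.4000): 0.121356
R(2,0) (trapezoid, 4 panels, h=0.2000): 0.126017
R(1,1) = 0.121356 + (0.121356 − 0.101996)/3 = 0.127809
R(2,1) = 0.126017 + (0.126017 − 0.121356)/3 = 0.127571
R(2,2) = 0.127571 + (0.127571 − 0.127809)/15 = 0.127555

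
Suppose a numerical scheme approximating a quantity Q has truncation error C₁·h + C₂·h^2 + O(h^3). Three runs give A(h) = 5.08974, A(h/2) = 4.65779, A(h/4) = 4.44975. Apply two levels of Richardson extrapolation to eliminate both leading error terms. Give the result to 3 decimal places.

4.247

First eliminate the h term (factor 2^1 = 2):
  B₁ = (2·4.65779 − 5.08974)/1 = 4.22584
  B₂ = (2·4.44975 − 4.65779)/1 = 4.24171
Then eliminate the h^2 term (factor 2^2 = 4):
  (4·4.24171 − 4.22584)/3 = 4.24700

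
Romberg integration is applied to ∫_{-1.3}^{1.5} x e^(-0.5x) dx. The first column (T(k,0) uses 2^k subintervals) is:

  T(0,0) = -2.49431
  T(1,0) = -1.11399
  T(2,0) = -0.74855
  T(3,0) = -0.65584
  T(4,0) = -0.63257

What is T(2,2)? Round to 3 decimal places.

-0.625

Richardson extrapolation on the trapezoidal column (denominator 4−1=3):
T(1,1) = -1.11399 + (-1.11399 − (-2.49431))/3 = -0.65388
T(2,1) = (4·(-0.74855) − (-1.11399)) / 3 = -0.62674
T(2,2) = -0.62674 + (-0.62674 − (-0.65388))/15 = -0.62493
(Column j=1 coincides with Simpson's rule on the same nodes.)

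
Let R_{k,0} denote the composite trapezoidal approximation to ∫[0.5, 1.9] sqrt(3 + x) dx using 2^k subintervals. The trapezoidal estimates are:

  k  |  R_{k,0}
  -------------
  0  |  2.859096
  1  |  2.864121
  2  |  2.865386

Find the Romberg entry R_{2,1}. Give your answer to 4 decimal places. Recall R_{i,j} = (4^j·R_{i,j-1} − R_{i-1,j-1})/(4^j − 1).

2.8658

Richardson extrapolation on the trapezoidal column (denominator 4−1=3):
R_{2,1} = (4·2.865386 − 2.864121) / 3 = 2.865808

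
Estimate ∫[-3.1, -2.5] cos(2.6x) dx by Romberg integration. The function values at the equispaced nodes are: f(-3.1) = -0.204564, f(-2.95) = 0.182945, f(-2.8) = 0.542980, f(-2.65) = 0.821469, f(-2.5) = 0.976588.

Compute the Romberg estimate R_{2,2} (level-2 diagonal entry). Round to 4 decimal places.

0.2937

R_{0,0} (trapezoid, 1 panel, h=0.6000): 0.231607
R_{1,0} (trapezoid, 2 panels, h=0.3000): 0.278698
R_{2,0} (trapezoid, 4 panels, h=0.1500): 0.290011
R_{1,1} = 0.278698 + (0.278698 − 0.231607)/3 = 0.294395
R_{2,1} = 0.290011 + (0.290011 − 0.278698)/3 = 0.293782
R_{2,2} = 0.293782 + (0.293782 − 0.294395)/15 = 0.293741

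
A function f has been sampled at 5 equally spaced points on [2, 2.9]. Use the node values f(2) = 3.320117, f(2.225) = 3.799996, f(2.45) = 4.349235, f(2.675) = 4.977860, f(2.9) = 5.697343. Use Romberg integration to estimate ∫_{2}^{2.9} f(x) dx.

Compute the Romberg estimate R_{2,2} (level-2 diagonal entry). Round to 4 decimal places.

R_{0,0} (trapezoid, 1 panel, h=0.9000): 4.057857
R_{1,0} (trapezoid, 2 panels, h=0.4500): 3.986084
R_{2,0} (trapezoid, 4 panels, h=0.2250): 3.968060
R_{1,1} = 3.986084 + (3.986084 − 4.057857)/3 = 3.962160
R_{2,1} = 3.968060 + (3.968060 − 3.986084)/3 = 3.962052
R_{2,2} = 3.962052 + (3.962052 − 3.962160)/15 = 3.962045

3.9620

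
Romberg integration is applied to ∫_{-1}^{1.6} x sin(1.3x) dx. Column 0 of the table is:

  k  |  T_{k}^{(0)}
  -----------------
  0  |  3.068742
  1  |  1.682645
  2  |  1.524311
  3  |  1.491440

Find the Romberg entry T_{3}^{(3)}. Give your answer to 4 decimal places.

1.4810

Richardson extrapolation on the trapezoidal column (denominator 4−1=3):
T_{1}^{(1)} = 1.682645 + (1.682645 − 3.068742)/3 = 1.220613
T_{2}^{(1)} = (4·1.524311 − 1.682645) / 3 = 1.471533
T_{3}^{(1)} = 1.491440 + (1.491440 − 1.524311)/3 = 1.480483
T_{2}^{(2)} = (16·1.471533 − 1.220613) / 15 = 1.488261
T_{3}^{(2)} = (16·1.480483 − 1.471533) / 15 = 1.481080
T_{3}^{(3)} = 1.481080 + (1.481080 − 1.488261)/63 = 1.480966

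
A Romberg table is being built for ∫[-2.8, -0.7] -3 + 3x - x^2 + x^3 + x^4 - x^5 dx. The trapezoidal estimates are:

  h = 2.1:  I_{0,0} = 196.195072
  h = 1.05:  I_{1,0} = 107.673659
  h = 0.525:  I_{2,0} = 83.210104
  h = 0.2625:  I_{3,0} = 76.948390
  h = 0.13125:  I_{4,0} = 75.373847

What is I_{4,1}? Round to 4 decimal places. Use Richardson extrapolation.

74.8490

I_{4,1} = 75.373847 + (75.373847 − 76.948390)/3 = 74.848999
(Column j=1 coincides with Simpson's rule on the same nodes.)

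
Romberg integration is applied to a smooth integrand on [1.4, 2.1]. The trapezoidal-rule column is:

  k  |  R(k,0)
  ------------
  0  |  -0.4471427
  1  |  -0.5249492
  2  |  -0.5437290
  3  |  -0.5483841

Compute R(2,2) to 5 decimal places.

Richardson extrapolation on the trapezoidal column (denominator 4−1=3):
R(1,1) = (4·(-0.5249492) − (-0.4471427)) / 3 = -0.5508847
R(2,1) = (4·(-0.5437290) − (-0.5249492)) / 3 = -0.5499889
R(2,2) = -0.5499889 + (-0.5499889 − (-0.5508847))/15 = -0.5499292

-0.54993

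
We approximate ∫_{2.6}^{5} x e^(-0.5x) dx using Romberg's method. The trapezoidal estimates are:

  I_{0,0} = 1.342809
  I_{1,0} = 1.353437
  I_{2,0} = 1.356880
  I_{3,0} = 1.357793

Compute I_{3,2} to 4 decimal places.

I_{2,1} = 1.356880 + (1.356880 − 1.353437)/3 = 1.358028
I_{3,1} = (4·1.357793 − 1.356880) / 3 = 1.358097
I_{3,2} = (16·1.358097 − 1.358028) / 15 = 1.358102

1.3581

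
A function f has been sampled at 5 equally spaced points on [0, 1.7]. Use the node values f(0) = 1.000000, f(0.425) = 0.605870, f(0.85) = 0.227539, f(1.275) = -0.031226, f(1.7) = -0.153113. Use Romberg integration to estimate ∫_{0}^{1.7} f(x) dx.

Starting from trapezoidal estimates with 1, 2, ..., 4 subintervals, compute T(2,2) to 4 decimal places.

0.5109

T(0,0) (trapezoid, 1 panel, h=1.7000): 0.719854
T(1,0) (trapezoid, 2 panels, h=0.8500): 0.553335
T(2,0) (trapezoid, 4 panels, h=0.4250): 0.520891
T(1,1) = 0.553335 + (0.553335 − 0.719854)/3 = 0.497829
T(2,1) = 0.520891 + (0.520891 − 0.553335)/3 = 0.510076
T(2,2) = 0.510076 + (0.510076 − 0.497829)/15 = 0.510892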